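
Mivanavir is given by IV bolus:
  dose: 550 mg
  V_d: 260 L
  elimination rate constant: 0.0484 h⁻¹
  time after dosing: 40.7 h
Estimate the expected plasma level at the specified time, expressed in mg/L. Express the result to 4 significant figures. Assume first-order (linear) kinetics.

0.2950 mg/L

C₀ = Dose / Vd = 550.0 / 260 = 2.115 mg/L
C = C₀ · e^(−k·t) = 2.115 × e^(−0.04840 × 40.7)
  = 2.115 × 0.1395 = 0.2950 mg/L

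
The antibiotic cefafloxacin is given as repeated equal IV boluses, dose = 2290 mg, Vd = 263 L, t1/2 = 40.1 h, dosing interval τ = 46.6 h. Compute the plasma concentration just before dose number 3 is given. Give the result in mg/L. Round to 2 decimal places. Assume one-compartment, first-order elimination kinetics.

C₀ per dose = Dose / Vd = 2290 / 263 = 8.707 mg/L
k = ln2 / t½ = 0.693147 / 40.1 = 0.01729 h⁻¹
Fraction remaining after one interval: r = e^(−kτ) = e^(−0.01729 × 46.6) = 0.4468
Before dose 3, 2 doses have been given (aged 1τ, 2τ).
C_trough = C₀ × (r + r²) = 8.707 × (0.4468 + 0.1996) = 5.628 mg/L

5.63 mg/L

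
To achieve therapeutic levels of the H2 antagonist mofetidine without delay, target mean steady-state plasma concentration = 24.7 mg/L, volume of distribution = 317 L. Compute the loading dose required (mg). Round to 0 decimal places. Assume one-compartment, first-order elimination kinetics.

7830 mg

LD = Css × Vd = 24.7 × 317 = 7830 mg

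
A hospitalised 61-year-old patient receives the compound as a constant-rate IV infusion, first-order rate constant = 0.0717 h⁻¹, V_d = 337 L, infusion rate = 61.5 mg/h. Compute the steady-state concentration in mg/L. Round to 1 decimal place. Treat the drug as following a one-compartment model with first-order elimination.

CL = k × Vd = 0.07170 × 337 = 24.16 L/h
At steady state Css = R₀ / CL = 61.5 / 24.16 = 2.546 mg/L

2.5 mg/L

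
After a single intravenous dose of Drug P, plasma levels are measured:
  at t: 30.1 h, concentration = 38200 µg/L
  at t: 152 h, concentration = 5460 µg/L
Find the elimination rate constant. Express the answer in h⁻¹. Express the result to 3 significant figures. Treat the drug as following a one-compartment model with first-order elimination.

k = ln(C₁/C₂) / (t₂ − t₁) = ln(38200/5460) / (152 − 30.1)
  = 1.945 / 121.9 = 0.01596 h⁻¹

0.0160 h⁻¹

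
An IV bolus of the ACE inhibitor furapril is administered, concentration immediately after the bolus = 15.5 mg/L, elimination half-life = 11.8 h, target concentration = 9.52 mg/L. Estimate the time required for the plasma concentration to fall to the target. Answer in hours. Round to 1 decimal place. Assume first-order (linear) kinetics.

8.3 h

k = ln2 / t½ = 0.693147 / 11.8 = 0.05874 h⁻¹
t = ln(C₀ / C) / k = ln(15.50 / 9.52) / 0.05874
  = ln(1.628) / 0.05874 = 0.4874 / 0.05874 = 8.298 h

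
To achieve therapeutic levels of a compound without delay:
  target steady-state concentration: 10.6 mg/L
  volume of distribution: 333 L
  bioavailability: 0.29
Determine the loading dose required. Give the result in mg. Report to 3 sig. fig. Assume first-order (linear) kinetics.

12200 mg

LD = Css × Vd / F = 10.6 × 333 / 0.29 = 12170 mg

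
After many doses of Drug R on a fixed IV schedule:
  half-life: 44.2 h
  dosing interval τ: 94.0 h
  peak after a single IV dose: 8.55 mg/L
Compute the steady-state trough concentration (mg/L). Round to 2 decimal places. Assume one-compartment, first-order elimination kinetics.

k = ln2 / t½ = 0.693147 / 44.2 = 0.01568 h⁻¹
e^(−kτ) = e^(−0.01568 × 94.0) = 0.2290
Accumulation ratio R = 1 / (1 − e^(−kτ)) = 1 / (1 − 0.2290) = 1.297
Steady-state trough = C₀ × R × e^(−kτ) = 8.55 × 1.297 × 0.2290 = 2.539 mg/L

2.54 mg/L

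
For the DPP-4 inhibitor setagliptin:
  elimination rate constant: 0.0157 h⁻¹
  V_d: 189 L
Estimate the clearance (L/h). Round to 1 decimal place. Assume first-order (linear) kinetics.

CL = k × Vd = 0.0157 × 189 = 2.967 L/h

3.0 L/h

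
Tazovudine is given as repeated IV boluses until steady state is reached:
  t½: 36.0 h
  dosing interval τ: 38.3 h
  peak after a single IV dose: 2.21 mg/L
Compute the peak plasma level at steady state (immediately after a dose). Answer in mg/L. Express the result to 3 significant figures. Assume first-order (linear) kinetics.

k = ln2 / t½ = 0.693147 / 36.0 = 0.01925 h⁻¹
e^(−kτ) = e^(−0.01925 × 38.3) = 0.4784
Accumulation ratio R = 1 / (1 − e^(−kτ)) = 1 / (1 − 0.4784) = 1.917
Steady-state peak = C₀ × R = 2.21 × 1.917 = 4.237 mg/L

4.24 mg/L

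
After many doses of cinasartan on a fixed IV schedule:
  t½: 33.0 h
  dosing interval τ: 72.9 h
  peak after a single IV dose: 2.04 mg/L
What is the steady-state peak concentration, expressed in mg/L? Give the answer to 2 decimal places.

2.60 mg/L

k = ln2 / t½ = 0.693147 / 33.0 = 0.02100 h⁻¹
e^(−kτ) = e^(−0.02100 × 72.9) = 0.2163
Accumulation ratio R = 1 / (1 − e^(−kτ)) = 1 / (1 − 0.2163) = 1.276
Steady-state peak = C₀ × R = 2.04 × 1.276 = 2.603 mg/L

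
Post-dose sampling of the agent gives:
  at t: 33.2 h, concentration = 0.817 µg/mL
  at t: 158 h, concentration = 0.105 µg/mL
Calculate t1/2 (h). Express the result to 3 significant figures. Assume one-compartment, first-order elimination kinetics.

k = ln(C₁/C₂) / (t₂ − t₁) = ln(0.817/0.105) / (158 − 33.2)
  = 2.052 / 124.8 = 0.01644 h⁻¹
t½ = ln2 / k = 0.693147 / 0.01644 = 42.16 h

42.2 h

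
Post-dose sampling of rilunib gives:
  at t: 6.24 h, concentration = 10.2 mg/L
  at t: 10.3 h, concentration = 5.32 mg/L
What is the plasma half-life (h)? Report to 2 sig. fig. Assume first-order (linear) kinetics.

k = ln(C₁/C₂) / (t₂ − t₁) = ln(10.2/5.32) / (10.3 − 6.24)
  = 0.6509 / 4.060 = 0.1603 h⁻¹
t½ = ln2 / k = 0.693147 / 0.1603 = 4.324 h

4.3 h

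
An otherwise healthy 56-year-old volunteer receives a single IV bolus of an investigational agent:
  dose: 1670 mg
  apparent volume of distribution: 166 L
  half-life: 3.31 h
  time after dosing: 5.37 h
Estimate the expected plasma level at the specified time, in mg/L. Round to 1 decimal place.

C₀ = Dose / Vd = 1670 / 166 = 10.06 mg/L
k = ln2 / t½ = 0.693147 / 3.31 = 0.2094 h⁻¹
C = C₀ · e^(−k·t) = 10.06 × e^(−0.2094 × 5.37)
  = 10.06 × 0.3248 = 3.267 mg/L

3.3 mg/L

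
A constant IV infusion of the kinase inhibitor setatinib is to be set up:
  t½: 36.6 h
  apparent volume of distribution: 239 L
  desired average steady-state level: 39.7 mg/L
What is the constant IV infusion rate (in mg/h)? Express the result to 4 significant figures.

k = ln2 / t½ = 0.693147 / 36.6 = 0.01894 h⁻¹
CL = k × Vd = 0.01894 × 239 = 4.527 L/h
At steady state, infusion rate R₀ = Css × CL = 39.7 × 4.527 = 179.7 mg/h

179.7 mg/h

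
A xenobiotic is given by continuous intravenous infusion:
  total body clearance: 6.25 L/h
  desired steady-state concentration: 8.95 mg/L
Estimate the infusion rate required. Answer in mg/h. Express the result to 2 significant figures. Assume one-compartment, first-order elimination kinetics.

At steady state, infusion rate R₀ = Css × CL = 8.95 × 6.250 = 55.94 mg/h

56 mg/h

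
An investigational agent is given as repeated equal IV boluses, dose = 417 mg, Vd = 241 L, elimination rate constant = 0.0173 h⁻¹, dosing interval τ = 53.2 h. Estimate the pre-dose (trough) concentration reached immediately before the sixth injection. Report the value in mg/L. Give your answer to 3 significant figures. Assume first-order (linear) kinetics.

1.13 mg/L

C₀ per dose = Dose / Vd = 417 / 241 = 1.730 mg/L
Fraction remaining after one interval: r = e^(−kτ) = e^(−0.01730 × 53.2) = 0.3984
Before dose 6, 5 doses have been given (aged 1τ, 2τ, 3τ, 4τ, 5τ).
C_trough = C₀ × (r + r² + … + r^5) = C₀ × r(1−r^5)/(1−r)
        = 1.730 × 0.3984 × (1 − 0.01004) / (1 − 0.3984) = 1.134 mg/L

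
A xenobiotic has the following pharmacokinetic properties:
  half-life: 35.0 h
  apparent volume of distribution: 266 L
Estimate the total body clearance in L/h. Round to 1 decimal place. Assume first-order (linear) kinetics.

5.3 L/h

k = ln2 / t½ = 0.693147 / 35.0 = 0.01980 h⁻¹
CL = k × Vd = 0.01980 × 266 = 5.267 L/h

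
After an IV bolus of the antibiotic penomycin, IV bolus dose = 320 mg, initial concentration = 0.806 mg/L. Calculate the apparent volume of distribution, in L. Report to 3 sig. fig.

397 L

Vd = Dose / C₀ = 320.0 / 0.806 = 397.0 L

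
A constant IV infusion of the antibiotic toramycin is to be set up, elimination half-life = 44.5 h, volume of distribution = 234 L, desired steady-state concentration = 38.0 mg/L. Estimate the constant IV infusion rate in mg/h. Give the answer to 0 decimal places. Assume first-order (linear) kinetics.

k = ln2 / t½ = 0.693147 / 44.5 = 0.01558 h⁻¹
CL = k × Vd = 0.01558 × 234 = 3.646 L/h
At steady state, infusion rate R₀ = Css × CL = 38.0 × 3.646 = 138.5 mg/h

139 mg/h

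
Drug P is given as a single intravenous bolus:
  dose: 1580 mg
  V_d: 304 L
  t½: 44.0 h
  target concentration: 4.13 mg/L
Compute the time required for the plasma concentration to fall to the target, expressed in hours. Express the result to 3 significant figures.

C₀ = Dose / Vd = 1580 / 304 = 5.197 mg/L
k = ln2 / t½ = 0.693147 / 44.0 = 0.01575 h⁻¹
t = ln(C₀ / C) / k = ln(5.197 / 4.13) / 0.01575
  = ln(1.258) / 0.01575 = 0.2295 / 0.01575 = 14.57 h

14.6 h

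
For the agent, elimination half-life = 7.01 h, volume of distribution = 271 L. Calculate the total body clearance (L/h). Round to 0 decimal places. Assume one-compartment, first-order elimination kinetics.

27 L/h

k = ln2 / t½ = 0.693147 / 7.01 = 0.09888 h⁻¹
CL = k × Vd = 0.09888 × 271 = 26.80 L/h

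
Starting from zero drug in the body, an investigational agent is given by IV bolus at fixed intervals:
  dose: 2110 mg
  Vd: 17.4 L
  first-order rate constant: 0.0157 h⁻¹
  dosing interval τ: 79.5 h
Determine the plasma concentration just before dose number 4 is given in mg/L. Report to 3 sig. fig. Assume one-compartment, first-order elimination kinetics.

47.7 mg/L

C₀ per dose = Dose / Vd = 2110 / 17.4 = 121.3 mg/L
Fraction remaining after one interval: r = e^(−kτ) = e^(−0.01570 × 79.5) = 0.2870
Before dose 4, 3 doses have been given (aged 1τ, 2τ, 3τ).
C_trough = C₀ × (r + r² + … + r^3) = C₀ × r(1−r^3)/(1−r)
        = 121.3 × 0.2870 × (1 − 0.02364) / (1 − 0.2870) = 47.67 mg/L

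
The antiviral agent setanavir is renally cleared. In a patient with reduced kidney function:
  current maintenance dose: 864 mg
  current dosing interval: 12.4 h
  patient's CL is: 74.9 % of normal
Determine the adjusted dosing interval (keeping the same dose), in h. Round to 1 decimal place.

16.6 h

To keep the same average steady-state level, dosing rate must scale with clearance.
CL ratio = 74.9 / 100 = 0.7490
New interval (same dose) = 12.4 / 0.7490 = 16.56 h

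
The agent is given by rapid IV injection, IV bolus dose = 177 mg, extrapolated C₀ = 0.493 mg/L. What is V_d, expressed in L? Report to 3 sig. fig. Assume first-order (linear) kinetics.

Vd = Dose / C₀ = 177.0 / 0.493 = 359.0 L

359 L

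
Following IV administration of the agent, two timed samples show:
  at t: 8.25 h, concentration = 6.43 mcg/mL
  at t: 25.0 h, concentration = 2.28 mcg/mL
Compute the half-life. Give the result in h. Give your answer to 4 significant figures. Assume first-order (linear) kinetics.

k = ln(C₁/C₂) / (t₂ − t₁) = ln(6.43/2.28) / (25.0 − 8.25)
  = 1.037 / 16.75 = 0.06191 h⁻¹
t½ = ln2 / k = 0.693147 / 0.06191 = 11.20 h

11.20 h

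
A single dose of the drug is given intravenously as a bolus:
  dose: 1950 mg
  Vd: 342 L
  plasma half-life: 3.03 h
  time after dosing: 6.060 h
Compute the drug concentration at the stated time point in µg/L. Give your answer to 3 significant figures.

1430 µg/L

C₀ = Dose / Vd = 1950 / 342 = 5.702 mg/L
k = ln2 / t½ = 0.693147 / 3.03 = 0.2288 h⁻¹
t / t½ = 6.060 / 3.03 = 2 half-lives
C = C₀ × (1/2)^2 = 5.702 × 0.2500 = 1.426 mg/L
Convert: 1.426 mg/L × 1000 = 1426 µg/L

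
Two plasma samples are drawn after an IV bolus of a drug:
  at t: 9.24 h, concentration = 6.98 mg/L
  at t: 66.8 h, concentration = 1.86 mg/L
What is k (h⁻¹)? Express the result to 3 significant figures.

k = ln(C₁/C₂) / (t₂ − t₁) = ln(6.98/1.86) / (66.8 − 9.24)
  = 1.322 / 57.56 = 0.02297 h⁻¹

0.0230 h⁻¹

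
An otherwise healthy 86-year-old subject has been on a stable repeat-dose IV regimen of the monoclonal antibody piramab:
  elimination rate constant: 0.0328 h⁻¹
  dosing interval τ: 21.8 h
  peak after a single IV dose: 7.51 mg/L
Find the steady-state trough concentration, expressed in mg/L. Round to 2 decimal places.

e^(−kτ) = e^(−0.03280 × 21.8) = 0.4892
Accumulation ratio R = 1 / (1 − e^(−kτ)) = 1 / (1 − 0.4892) = 1.958
Steady-state trough = C₀ × R × e^(−kτ) = 7.51 × 1.958 × 0.4892 = 7.193 mg/L

7.19 mg/L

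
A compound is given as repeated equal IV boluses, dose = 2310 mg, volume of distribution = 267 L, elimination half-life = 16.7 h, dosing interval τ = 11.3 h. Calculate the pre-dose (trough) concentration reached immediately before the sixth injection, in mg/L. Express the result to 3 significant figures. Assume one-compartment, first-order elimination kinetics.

C₀ per dose = Dose / Vd = 2310 / 267 = 8.652 mg/L
k = ln2 / t½ = 0.693147 / 16.7 = 0.04151 h⁻¹
Fraction remaining after one interval: r = e^(−kτ) = e^(−0.04151 × 11.3) = 0.6256
Before dose 6, 5 doses have been given (aged 1τ, 2τ, 3τ, 4τ, 5τ).
C_trough = C₀ × (r + r² + … + r^5) = C₀ × r(1−r^5)/(1−r)
        = 8.652 × 0.6256 × (1 − 0.09583) / (1 − 0.6256) = 13.07 mg/L

13.1 mg/L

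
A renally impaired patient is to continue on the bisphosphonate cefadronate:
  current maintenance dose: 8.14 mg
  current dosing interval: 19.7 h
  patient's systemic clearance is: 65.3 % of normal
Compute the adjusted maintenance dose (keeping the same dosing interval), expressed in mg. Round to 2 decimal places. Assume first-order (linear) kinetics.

To keep the same average steady-state level, dosing rate must scale with clearance.
CL ratio = 65.3 / 100 = 0.6530
New dose (same interval) = 8.14 × 0.6530 = 5.315 mg

5.32 mg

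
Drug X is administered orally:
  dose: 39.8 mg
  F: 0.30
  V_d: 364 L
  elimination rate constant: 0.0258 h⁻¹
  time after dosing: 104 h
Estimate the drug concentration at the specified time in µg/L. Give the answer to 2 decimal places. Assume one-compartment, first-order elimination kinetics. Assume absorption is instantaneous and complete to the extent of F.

2.24 µg/L

Amount reaching circulation = F × Dose = 0.30 × 39.80 = 11.94 mg
C₀ = F·Dose / Vd = 11.94 / 364 = 0.03280 mg/L
C = C₀ · e^(−k·t) = 0.03280 × e^(−0.02580 × 104)
  = 0.03280 × 0.06834 = 0.002242 mg/L
Convert: 0.002242 mg/L × 1000 = 2.242 µg/L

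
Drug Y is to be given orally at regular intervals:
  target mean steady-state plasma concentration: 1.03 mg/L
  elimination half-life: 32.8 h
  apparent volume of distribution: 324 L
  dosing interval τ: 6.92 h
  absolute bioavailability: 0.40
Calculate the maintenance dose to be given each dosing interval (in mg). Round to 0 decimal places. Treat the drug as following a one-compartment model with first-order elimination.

122 mg

k = ln2 / t½ = 0.693147 / 32.8 = 0.02113 h⁻¹
CL = k × Vd = 0.02113 × 324 = 6.846 L/h
At steady state, F × (Dose/τ) = Css × CL.
Dose = Css × CL × τ / F = 1.03 × 6.846 × 6.92 / 0.40 = 122.0 mg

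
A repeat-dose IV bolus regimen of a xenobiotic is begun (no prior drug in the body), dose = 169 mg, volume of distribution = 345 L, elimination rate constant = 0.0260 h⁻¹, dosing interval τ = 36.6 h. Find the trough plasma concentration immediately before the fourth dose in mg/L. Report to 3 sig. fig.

0.290 mg/L

C₀ per dose = Dose / Vd = 169 / 345 = 0.4899 mg/L
Fraction remaining after one interval: r = e^(−kτ) = e^(−0.02600 × 36.6) = 0.3861
Before dose 4, 3 doses have been given (aged 1τ, 2τ, 3τ).
C_trough = C₀ × (r + r² + … + r^3) = C₀ × r(1−r^3)/(1−r)
        = 0.4899 × 0.3861 × (1 − 0.05756) / (1 − 0.3861) = 0.2904 mg/L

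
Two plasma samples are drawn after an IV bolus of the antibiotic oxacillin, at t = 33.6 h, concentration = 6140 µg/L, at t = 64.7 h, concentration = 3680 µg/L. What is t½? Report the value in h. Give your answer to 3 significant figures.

42.1 h

k = ln(C₁/C₂) / (t₂ − t₁) = ln(6140/3680) / (64.7 − 33.6)
  = 0.5119 / 31.10 = 0.01646 h⁻¹
t½ = ln2 / k = 0.693147 / 0.01646 = 42.11 h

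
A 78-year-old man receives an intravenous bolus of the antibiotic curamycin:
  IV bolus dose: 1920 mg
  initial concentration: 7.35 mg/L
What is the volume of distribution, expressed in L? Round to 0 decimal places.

Vd = Dose / C₀ = 1920 / 7.35 = 261.2 L

261 L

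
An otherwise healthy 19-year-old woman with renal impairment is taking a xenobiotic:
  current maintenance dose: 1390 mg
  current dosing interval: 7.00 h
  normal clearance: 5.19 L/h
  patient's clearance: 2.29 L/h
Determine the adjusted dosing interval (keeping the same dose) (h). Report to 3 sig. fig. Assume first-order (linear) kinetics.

To keep the same average steady-state level, dosing rate must scale with clearance.
CL ratio = 2.29 / 5.19 = 0.4412
New interval (same dose) = 7.00 / 0.4412 = 15.87 h

15.9 h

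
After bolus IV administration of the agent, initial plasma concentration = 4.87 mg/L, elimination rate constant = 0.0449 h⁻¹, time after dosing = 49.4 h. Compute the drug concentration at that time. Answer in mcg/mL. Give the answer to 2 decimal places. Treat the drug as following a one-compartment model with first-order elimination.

0.53 mcg/mL

C = C₀ · e^(−k·t) = 4.870 × e^(−0.04490 × 49.4)
  = 4.870 × 0.1088 = 0.5299 mg/L
(0.5299 mg/L = 0.5299 mcg/mL)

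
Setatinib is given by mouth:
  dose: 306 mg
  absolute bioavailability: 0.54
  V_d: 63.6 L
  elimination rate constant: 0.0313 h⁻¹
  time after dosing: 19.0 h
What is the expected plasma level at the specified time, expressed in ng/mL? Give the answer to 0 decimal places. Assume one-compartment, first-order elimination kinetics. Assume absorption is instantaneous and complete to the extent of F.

1433 ng/mL

Amount reaching circulation = F × Dose = 0.54 × 306.0 = 165.2 mg
C₀ = F·Dose / Vd = 165.2 / 63.6 = 2.597 mg/L
C = C₀ · e^(−k·t) = 2.597 × e^(−0.03130 × 19.0)
  = 2.597 × 0.5517 = 1.433 mg/L
Convert: 1.433 mg/L × 1000 = 1433 ng/mL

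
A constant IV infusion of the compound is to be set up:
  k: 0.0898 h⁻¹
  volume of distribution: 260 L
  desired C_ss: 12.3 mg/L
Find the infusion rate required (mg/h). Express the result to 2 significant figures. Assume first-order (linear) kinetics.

290 mg/h

CL = k × Vd = 0.08980 × 260 = 23.35 L/h
At steady state, infusion rate R₀ = Css × CL = 12.3 × 23.35 = 287.2 mg/h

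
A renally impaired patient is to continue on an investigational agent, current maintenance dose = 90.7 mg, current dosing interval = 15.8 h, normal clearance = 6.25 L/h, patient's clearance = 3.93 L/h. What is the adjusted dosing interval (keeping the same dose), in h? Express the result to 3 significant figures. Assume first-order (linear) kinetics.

To keep the same average steady-state level, dosing rate must scale with clearance.
CL ratio = 3.93 / 6.25 = 0.6288
New interval (same dose) = 15.8 / 0.6288 = 25.13 h

25.1 h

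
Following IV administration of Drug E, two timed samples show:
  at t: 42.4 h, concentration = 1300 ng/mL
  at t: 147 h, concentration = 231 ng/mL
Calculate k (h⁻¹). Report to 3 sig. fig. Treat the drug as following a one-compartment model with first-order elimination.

k = ln(C₁/C₂) / (t₂ − t₁) = ln(1300/231) / (147 − 42.4)
  = 1.728 / 104.6 = 0.01652 h⁻¹

0.0165 h⁻¹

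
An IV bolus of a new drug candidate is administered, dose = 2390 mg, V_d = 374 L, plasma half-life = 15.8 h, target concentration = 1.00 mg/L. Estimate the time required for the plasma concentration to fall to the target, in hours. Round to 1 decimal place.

42.3 h

C₀ = Dose / Vd = 2390 / 374 = 6.390 mg/L
k = ln2 / t½ = 0.693147 / 15.8 = 0.04387 h⁻¹
t = ln(C₀ / C) / k = ln(6.390 / 1.00) / 0.04387
  = ln(6.390) / 0.04387 = 1.855 / 0.04387 = 42.28 h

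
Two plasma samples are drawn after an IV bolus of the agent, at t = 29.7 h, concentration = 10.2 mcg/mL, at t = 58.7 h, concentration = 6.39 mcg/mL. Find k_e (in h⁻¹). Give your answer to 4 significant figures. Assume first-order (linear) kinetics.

k = ln(C₁/C₂) / (t₂ − t₁) = ln(10.2/6.39) / (58.7 − 29.7)
  = 0.4677 / 29.00 = 0.01613 h⁻¹

0.01613 h⁻¹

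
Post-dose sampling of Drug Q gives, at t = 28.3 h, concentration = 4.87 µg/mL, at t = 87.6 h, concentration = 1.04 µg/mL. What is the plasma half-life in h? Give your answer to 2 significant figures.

k = ln(C₁/C₂) / (t₂ − t₁) = ln(4.87/1.04) / (87.6 − 28.3)
  = 1.544 / 59.30 = 0.02604 h⁻¹
t½ = ln2 / k = 0.693147 / 0.02604 = 26.62 h

27 h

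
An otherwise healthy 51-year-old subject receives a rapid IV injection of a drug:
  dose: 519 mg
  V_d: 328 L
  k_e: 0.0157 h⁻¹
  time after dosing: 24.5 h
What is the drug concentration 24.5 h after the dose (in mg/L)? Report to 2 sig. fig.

1.1 mg/L

C₀ = Dose / Vd = 519.0 / 328 = 1.582 mg/L
C = C₀ · e^(−k·t) = 1.582 × e^(−0.01570 × 24.5)
  = 1.582 × 0.6807 = 1.077 mg/L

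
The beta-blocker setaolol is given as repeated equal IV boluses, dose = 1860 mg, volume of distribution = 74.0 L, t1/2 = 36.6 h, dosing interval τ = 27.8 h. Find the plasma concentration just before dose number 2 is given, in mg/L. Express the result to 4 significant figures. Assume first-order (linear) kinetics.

14.85 mg/L

C₀ per dose = Dose / Vd = 1860 / 74.0 = 25.14 mg/L
k = ln2 / t½ = 0.693147 / 36.6 = 0.01894 h⁻¹
Fraction remaining after one interval: r = e^(−kτ) = e^(−0.01894 × 27.8) = 0.5906
Before dose 2, 1 dose has been given (aged 1τ).
C_trough = C₀ × r = 25.14 × 0.5906 = 14.85 mg/L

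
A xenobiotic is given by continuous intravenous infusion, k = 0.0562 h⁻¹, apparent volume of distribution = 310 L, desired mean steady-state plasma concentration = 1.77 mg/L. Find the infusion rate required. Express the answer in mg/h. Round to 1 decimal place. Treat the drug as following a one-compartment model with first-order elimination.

CL = k × Vd = 0.05620 × 310 = 17.42 L/h
At steady state, infusion rate R₀ = Css × CL = 1.77 × 17.42 = 30.83 mg/h

30.8 mg/h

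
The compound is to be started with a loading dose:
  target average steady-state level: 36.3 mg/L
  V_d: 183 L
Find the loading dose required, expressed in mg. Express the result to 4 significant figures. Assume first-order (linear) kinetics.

6643 mg

LD = Css × Vd = 36.3 × 183 = 6643 mg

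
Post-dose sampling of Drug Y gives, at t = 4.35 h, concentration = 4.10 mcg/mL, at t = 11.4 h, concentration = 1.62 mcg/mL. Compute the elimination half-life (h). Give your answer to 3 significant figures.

5.26 h

k = ln(C₁/C₂) / (t₂ − t₁) = ln(4.10/1.62) / (11.4 − 4.35)
  = 0.9286 / 7.050 = 0.1317 h⁻¹
t½ = ln2 / k = 0.693147 / 0.1317 = 5.263 h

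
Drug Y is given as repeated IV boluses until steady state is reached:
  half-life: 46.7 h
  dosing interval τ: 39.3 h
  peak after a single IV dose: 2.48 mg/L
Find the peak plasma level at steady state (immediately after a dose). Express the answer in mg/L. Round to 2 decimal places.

k = ln2 / t½ = 0.693147 / 46.7 = 0.01484 h⁻¹
e^(−kτ) = e^(−0.01484 × 39.3) = 0.5581
Accumulation ratio R = 1 / (1 − e^(−kτ)) = 1 / (1 − 0.5581) = 2.263
Steady-state peak = C₀ × R = 2.48 × 2.263 = 5.612 mg/L

5.61 mg/L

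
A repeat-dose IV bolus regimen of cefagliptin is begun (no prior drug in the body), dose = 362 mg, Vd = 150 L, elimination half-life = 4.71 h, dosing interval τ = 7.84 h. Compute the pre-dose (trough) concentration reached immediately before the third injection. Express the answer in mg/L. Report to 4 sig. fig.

C₀ per dose = Dose / Vd = 362 / 150 = 2.413 mg/L
k = ln2 / t½ = 0.693147 / 4.71 = 0.1472 h⁻¹
Fraction remaining after one interval: r = e^(−kτ) = e^(−0.1472 × 7.84) = 0.3154
Before dose 3, 2 doses have been given (aged 1τ, 2τ).
C_trough = C₀ × (r + r²) = 2.413 × (0.3154 + 0.09948) = 1.001 mg/L

1.001 mg/L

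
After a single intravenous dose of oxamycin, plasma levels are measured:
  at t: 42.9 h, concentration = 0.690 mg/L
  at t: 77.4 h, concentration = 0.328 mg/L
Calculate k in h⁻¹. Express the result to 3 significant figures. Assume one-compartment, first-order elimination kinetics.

k = ln(C₁/C₂) / (t₂ − t₁) = ln(0.690/0.328) / (77.4 − 42.9)
  = 0.7437 / 34.50 = 0.02156 h⁻¹

0.0216 h⁻¹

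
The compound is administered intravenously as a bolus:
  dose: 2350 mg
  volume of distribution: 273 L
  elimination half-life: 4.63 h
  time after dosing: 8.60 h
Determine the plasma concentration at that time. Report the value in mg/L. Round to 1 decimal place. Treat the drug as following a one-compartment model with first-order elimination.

2.4 mg/L

C₀ = Dose / Vd = 2350 / 273 = 8.608 mg/L
k = ln2 / t½ = 0.693147 / 4.63 = 0.1497 h⁻¹
C = C₀ · e^(−k·t) = 8.608 × e^(−0.1497 × 8.60)
  = 8.608 × 0.2760 = 2.376 mg/L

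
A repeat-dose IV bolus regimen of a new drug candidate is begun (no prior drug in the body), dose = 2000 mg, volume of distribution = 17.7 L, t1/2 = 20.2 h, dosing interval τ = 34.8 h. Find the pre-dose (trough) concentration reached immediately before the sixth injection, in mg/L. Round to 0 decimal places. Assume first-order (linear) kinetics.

C₀ per dose = Dose / Vd = 2000 / 17.7 = 113.0 mg/L
k = ln2 / t½ = 0.693147 / 20.2 = 0.03431 h⁻¹
Fraction remaining after one interval: r = e^(−kτ) = e^(−0.03431 × 34.8) = 0.3030
Before dose 6, 5 doses have been given (aged 1τ, 2τ, 3τ, 4τ, 5τ).
C_trough = C₀ × (r + r² + … + r^5) = C₀ × r(1−r^5)/(1−r)
        = 113.0 × 0.3030 × (1 − 0.002554) / (1 − 0.3030) = 49.00 mg/L

49 mg/L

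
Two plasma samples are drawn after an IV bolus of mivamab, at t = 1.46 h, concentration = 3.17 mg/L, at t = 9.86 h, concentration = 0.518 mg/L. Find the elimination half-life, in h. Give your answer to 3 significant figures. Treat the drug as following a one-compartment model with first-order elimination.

k = ln(C₁/C₂) / (t₂ − t₁) = ln(3.17/0.518) / (9.86 − 1.46)
  = 1.812 / 8.400 = 0.2157 h⁻¹
t½ = ln2 / k = 0.693147 / 0.2157 = 3.213 h

3.21 h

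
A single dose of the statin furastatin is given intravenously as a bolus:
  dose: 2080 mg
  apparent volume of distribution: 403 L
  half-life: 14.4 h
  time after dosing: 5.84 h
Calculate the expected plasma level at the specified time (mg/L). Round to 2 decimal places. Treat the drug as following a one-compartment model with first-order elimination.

3.90 mg/L

C₀ = Dose / Vd = 2080 / 403 = 5.161 mg/L
k = ln2 / t½ = 0.693147 / 14.4 = 0.04814 h⁻¹
C = C₀ · e^(−k·t) = 5.161 × e^(−0.04814 × 5.84)
  = 5.161 × 0.7549 = 3.896 mg/L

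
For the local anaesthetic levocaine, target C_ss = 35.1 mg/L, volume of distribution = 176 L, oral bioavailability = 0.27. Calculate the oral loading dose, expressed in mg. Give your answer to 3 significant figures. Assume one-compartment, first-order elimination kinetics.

22900 mg

LD = Css × Vd / F = 35.1 × 176 / 0.27 = 22880 mg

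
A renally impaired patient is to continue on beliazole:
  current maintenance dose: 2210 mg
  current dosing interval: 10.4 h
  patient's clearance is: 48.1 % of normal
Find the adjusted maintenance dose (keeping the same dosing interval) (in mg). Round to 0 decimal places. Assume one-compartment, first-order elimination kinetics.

To keep the same average steady-state level, dosing rate must scale with clearance.
CL ratio = 48.1 / 100 = 0.4810
New dose (same interval) = 2210 × 0.4810 = 1063 mg

1063 mg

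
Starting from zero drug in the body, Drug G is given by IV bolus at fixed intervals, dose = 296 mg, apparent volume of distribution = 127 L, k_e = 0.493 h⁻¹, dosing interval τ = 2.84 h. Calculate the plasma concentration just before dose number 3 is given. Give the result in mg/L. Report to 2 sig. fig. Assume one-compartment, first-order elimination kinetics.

C₀ per dose = Dose / Vd = 296 / 127 = 2.331 mg/L
Fraction remaining after one interval: r = e^(−kτ) = e^(−0.4930 × 2.84) = 0.2466
Before dose 3, 2 doses have been given (aged 1τ, 2τ).
C_trough = C₀ × (r + r²) = 2.331 × (0.2466 + 0.06081) = 0.7166 mg/L

0.72 mg/L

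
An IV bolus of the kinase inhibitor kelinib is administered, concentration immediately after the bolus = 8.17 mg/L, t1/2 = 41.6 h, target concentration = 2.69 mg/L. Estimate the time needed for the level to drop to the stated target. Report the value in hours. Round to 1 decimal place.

k = ln2 / t½ = 0.693147 / 41.6 = 0.01666 h⁻¹
t = ln(C₀ / C) / k = ln(8.170 / 2.69) / 0.01666
  = ln(3.037) / 0.01666 = 1.111 / 0.01666 = 66.69 h

66.7 h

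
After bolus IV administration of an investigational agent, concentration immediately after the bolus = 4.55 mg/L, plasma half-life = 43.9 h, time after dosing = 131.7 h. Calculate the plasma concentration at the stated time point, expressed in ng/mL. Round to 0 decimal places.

k = ln2 / t½ = 0.693147 / 43.9 = 0.01579 h⁻¹
t / t½ = 131.7 / 43.9 = 3 half-lives
C = C₀ × (1/2)^3 = 4.550 × 0.1250 = 0.5688 mg/L
Convert: 0.5688 mg/L × 1000 = 568.8 ng/mL

569 ng/mL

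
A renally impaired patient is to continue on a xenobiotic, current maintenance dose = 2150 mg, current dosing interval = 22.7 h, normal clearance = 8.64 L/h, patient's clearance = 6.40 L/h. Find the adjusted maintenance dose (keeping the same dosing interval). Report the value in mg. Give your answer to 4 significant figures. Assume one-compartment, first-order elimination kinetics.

To keep the same average steady-state level, dosing rate must scale with clearance.
CL ratio = 6.40 / 8.64 = 0.7407
New dose (same interval) = 2150 × 0.7407 = 1593 mg

1593 mg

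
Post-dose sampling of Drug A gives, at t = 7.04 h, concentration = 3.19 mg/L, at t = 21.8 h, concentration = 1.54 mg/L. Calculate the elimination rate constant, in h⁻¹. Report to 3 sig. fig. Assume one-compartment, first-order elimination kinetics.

k = ln(C₁/C₂) / (t₂ − t₁) = ln(3.19/1.54) / (21.8 − 7.04)
  = 0.7282 / 14.76 = 0.04934 h⁻¹

0.0493 h⁻¹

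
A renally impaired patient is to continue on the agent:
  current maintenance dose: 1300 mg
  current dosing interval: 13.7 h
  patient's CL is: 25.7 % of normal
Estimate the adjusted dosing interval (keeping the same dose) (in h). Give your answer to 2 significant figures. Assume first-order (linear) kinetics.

To keep the same average steady-state level, dosing rate must scale with clearance.
CL ratio = 25.7 / 100 = 0.2570
New interval (same dose) = 13.7 / 0.2570 = 53.31 h

53 h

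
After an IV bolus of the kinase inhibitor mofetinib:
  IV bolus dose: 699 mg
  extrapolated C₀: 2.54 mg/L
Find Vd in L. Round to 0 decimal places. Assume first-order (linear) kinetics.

275 L

Vd = Dose / C₀ = 699.0 / 2.54 = 275.2 L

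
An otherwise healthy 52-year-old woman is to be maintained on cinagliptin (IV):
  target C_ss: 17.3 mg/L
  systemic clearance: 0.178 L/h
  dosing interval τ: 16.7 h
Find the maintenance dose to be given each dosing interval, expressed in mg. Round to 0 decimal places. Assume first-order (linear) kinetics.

51 mg

At steady state, Dose/τ = Css × CL.
Dose = Css × CL × τ = 17.3 × 0.1780 × 16.7 = 51.43 mg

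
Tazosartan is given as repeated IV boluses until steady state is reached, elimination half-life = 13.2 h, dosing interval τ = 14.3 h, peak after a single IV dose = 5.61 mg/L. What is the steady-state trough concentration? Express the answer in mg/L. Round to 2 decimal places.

k = ln2 / t½ = 0.693147 / 13.2 = 0.05251 h⁻¹
e^(−kτ) = e^(−0.05251 × 14.3) = 0.4719
Accumulation ratio R = 1 / (1 − e^(−kτ)) = 1 / (1 − 0.4719) = 1.894
Steady-state trough = C₀ × R × e^(−kτ) = 5.61 × 1.894 × 0.4719 = 5.014 mg/L

5.01 mg/L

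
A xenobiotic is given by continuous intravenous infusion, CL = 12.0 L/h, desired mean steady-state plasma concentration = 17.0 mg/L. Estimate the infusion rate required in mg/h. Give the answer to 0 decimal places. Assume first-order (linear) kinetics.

At steady state, infusion rate R₀ = Css × CL = 17.0 × 12.00 = 204.0 mg/h

204 mg/h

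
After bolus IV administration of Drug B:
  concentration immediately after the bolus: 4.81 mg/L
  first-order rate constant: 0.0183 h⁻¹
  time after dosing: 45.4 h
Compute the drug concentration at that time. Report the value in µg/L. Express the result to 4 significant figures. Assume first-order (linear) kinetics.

C = C₀ · e^(−k·t) = 4.810 × e^(−0.01830 × 45.4)
  = 4.810 × 0.4357 = 2.096 mg/L
Convert: 2.096 mg/L × 1000 = 2096 µg/L

2096 µg/L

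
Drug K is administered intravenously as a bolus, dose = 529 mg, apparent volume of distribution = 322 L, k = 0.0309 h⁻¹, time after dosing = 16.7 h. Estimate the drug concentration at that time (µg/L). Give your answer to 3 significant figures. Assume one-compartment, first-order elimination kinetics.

981 µg/L

C₀ = Dose / Vd = 529.0 / 322 = 1.643 mg/L
C = C₀ · e^(−k·t) = 1.643 × e^(−0.03090 × 16.7)
  = 1.643 × 0.5969 = 0.9807 mg/L
Convert: 0.9807 mg/L × 1000 = 980.7 µg/L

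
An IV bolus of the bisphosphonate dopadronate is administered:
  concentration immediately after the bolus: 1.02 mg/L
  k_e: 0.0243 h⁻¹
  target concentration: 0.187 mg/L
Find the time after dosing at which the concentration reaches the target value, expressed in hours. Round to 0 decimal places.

t = ln(C₀ / C) / k = ln(1.020 / 0.187) / 0.02430
  = ln(5.455) / 0.02430 = 1.697 / 0.02430 = 69.84 h

70 h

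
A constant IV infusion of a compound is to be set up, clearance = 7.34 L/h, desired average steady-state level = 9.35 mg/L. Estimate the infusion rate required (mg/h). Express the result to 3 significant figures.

68.6 mg/h

At steady state, infusion rate R₀ = Css × CL = 9.35 × 7.340 = 68.63 mg/h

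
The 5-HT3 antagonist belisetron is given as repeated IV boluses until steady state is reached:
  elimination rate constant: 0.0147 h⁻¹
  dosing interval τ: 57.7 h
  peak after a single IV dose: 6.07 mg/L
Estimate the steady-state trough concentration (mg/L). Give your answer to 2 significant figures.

e^(−kτ) = e^(−0.01470 × 57.7) = 0.4282
Accumulation ratio R = 1 / (1 − e^(−kτ)) = 1 / (1 − 0.4282) = 1.749
Steady-state trough = C₀ × R × e^(−kτ) = 6.07 × 1.749 × 0.4282 = 4.546 mg/L

4.5 mg/L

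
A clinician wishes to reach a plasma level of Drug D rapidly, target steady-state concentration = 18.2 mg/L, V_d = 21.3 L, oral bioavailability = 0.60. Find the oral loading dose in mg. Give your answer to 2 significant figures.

650 mg

LD = Css × Vd / F = 18.2 × 21.3 / 0.60 = 646.1 mg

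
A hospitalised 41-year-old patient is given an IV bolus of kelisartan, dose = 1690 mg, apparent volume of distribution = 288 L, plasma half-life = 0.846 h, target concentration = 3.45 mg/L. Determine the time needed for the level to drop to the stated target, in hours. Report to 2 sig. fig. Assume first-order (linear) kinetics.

0.65 h

C₀ = Dose / Vd = 1690 / 288 = 5.868 mg/L
k = ln2 / t½ = 0.693147 / 0.846 = 0.8193 h⁻¹
t = ln(C₀ / C) / k = ln(5.868 / 3.45) / 0.8193
  = ln(1.701) / 0.8193 = 0.5312 / 0.8193 = 0.6484 h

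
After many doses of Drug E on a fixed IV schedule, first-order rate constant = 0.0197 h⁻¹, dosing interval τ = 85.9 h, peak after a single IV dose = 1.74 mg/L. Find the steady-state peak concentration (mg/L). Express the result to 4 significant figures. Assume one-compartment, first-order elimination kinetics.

e^(−kτ) = e^(−0.01970 × 85.9) = 0.1841
Accumulation ratio R = 1 / (1 − e^(−kτ)) = 1 / (1 − 0.1841) = 1.226
Steady-state peak = C₀ × R = 1.74 × 1.226 = 2.133 mg/L

2.133 mg/L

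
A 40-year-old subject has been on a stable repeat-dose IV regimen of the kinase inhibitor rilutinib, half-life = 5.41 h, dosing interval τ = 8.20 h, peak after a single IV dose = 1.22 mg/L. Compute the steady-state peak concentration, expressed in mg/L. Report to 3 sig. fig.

k = ln2 / t½ = 0.693147 / 5.41 = 0.1281 h⁻¹
e^(−kτ) = e^(−0.1281 × 8.20) = 0.3498
Accumulation ratio R = 1 / (1 − e^(−kτ)) = 1 / (1 − 0.3498) = 1.538
Steady-state peak = C₀ × R = 1.22 × 1.538 = 1.876 mg/L

1.88 mg/L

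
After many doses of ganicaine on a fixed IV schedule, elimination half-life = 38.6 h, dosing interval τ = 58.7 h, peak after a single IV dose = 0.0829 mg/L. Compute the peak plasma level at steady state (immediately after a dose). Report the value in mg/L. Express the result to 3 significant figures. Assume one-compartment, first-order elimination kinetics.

0.127 mg/L

k = ln2 / t½ = 0.693147 / 38.6 = 0.01796 h⁻¹
e^(−kτ) = e^(−0.01796 × 58.7) = 0.3485
Accumulation ratio R = 1 / (1 − e^(−kτ)) = 1 / (1 − 0.3485) = 1.535
Steady-state peak = C₀ × R = 0.0829 × 1.535 = 0.1273 mg/L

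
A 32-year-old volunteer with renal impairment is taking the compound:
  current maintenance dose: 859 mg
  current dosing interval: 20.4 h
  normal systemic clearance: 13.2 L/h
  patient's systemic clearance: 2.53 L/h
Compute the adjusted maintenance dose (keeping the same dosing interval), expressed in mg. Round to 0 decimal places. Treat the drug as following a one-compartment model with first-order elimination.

165 mg

To keep the same average steady-state level, dosing rate must scale with clearance.
CL ratio = 2.53 / 13.2 = 0.1917
New dose (same interval) = 859 × 0.1917 = 164.7 mg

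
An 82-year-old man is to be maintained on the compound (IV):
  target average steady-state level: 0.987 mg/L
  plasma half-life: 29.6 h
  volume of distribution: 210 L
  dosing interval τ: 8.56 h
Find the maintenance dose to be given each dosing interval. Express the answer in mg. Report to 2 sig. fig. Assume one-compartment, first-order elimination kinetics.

k = ln2 / t½ = 0.693147 / 29.6 = 0.02342 h⁻¹
CL = k × Vd = 0.02342 × 210 = 4.918 L/h
At steady state, Dose/τ = Css × CL.
Dose = Css × CL × τ = 0.987 × 4.918 × 8.56 = 41.55 mg

42 mg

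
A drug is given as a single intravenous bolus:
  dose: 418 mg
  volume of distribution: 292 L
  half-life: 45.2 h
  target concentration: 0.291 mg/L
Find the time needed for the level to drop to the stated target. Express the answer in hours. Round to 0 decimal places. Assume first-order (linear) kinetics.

104 h

C₀ = Dose / Vd = 418.0 / 292 = 1.432 mg/L
k = ln2 / t½ = 0.693147 / 45.2 = 0.01534 h⁻¹
t = ln(C₀ / C) / k = ln(1.432 / 0.291) / 0.01534
  = ln(4.921) / 0.01534 = 1.594 / 0.01534 = 103.9 h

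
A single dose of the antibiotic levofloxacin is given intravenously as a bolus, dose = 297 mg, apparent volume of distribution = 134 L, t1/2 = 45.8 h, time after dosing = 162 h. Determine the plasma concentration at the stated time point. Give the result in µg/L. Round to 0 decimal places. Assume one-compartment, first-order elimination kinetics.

191 µg/L

C₀ = Dose / Vd = 297.0 / 134 = 2.216 mg/L
k = ln2 / t½ = 0.693147 / 45.8 = 0.01513 h⁻¹
C = C₀ · e^(−k·t) = 2.216 × e^(−0.01513 × 162)
  = 2.216 × 0.08620 = 0.1910 mg/L
Convert: 0.1910 mg/L × 1000 = 191.0 µg/L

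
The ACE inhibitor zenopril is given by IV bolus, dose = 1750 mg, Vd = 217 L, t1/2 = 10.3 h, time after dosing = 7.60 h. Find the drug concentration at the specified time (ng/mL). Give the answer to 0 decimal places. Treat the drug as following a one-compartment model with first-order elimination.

4836 ng/mL

C₀ = Dose / Vd = 1750 / 217 = 8.065 mg/L
k = ln2 / t½ = 0.693147 / 10.3 = 0.06730 h⁻¹
C = C₀ · e^(−k·t) = 8.065 × e^(−0.06730 × 7.60)
  = 8.065 × 0.5996 = 4.836 mg/L
Convert: 4.836 mg/L × 1000 = 4836 ng/mL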